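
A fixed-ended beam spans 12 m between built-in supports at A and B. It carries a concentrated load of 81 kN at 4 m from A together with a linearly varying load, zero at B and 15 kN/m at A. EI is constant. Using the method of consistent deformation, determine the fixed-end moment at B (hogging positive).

M_B = 144 kN·m

Release both end moments; the primary structure is a simply-supported span AB with redundants M_A and M_B.
Simple-span end rotations at A and B under the given loads:
  at A: point load 81 at a = 4: Pab(L + b)/(6LEI) = 720/EI
  at B: point load 81 at a = 4: Pab(L + a)/(6LEI) = 576/EI
  at A: triangular load, peak 15: w₀L³/(45EI) = 576/EI
  at B: triangular load, peak 15: 7w₀L³/(360EI) = 504/EI
  θ_A0 = 1296/EI,  θ_B0 = 1080/EI
Flexibility coefficients: a unit moment at one end gives L/(3EI) there and L/(6EI) at the far end, so f₁₁ = f₂₂ = 4/EI and f₁₂ = f₂₁ = 2/EI.
Compatibility — zero rotation at each built-in end:
  4 M_A + 2 M_B = 1296
  2 M_A + 4 M_B = 1080
Solving the pair gives M_A = 252 kN·m and M_B = 144 kN·m (hogging).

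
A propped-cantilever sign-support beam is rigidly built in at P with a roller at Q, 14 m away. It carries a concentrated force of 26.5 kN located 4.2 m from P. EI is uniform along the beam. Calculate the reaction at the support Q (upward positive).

R_Q = 3.22 kN

Take the reaction at Q as the redundant and release it; the primary structure is a cantilever fixed at P.
Downward deflection at the released point Q due to the loads:
  point load 26.5 at a = 4.2: Pa²(3L − a)/(6EI) = 2945/EI
Flexibility coefficient — unit upward force at Q: δ_{QQ} = L³/(3EI) = 914.7/EI.
Compatibility at Q: δ_0 − R_Q·δ_{QQ} = 0, so R_Q = 2945/914.7 = 3.22 kN.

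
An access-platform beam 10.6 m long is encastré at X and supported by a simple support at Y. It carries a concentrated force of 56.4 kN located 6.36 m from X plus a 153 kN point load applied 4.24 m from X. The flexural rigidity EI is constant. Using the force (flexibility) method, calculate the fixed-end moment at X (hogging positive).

M_X = 411.8 kN·m

Take the reaction at Y as the redundant and release it; the primary structure is a cantilever fixed at X.
Deflection at Y on the released cantilever, summing each load's contribution:
  point load 56.4 at a = 6.36: Pa²(3L − a)/(6EI) = 9673/EI
  point load 153 at a = 4.24: Pa²(3L − a)/(6EI) = 12634/EI
  δ_0 = 22307/EI
Tip deflection under a unit load at Y: L³/(3EI) = 397/EI.
Compatibility at Y: δ_0 − R_Y·δ_{YY} = 0, so R_Y = 22307/397 = 56.19 kN.
Moment equilibrium about X: M_X = Σ(load moments about X) − R_Y·L = 1007 − 56.19×10.6 = 411.8 kN·m.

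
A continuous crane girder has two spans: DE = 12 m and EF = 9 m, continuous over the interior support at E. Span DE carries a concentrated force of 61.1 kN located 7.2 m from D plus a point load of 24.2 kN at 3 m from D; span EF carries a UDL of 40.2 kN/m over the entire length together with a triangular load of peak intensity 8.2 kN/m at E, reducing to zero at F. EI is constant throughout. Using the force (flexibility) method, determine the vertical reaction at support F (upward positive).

Take M_E as the redundant. Released structure: two simple spans DE and EF with a hinge at E.
Rotations at E on the released spans (each span's end-slope, ×1/EI):
  span DE: point load 61.1 at a = 7.2: Pab(L + a)/(6LEI) = 563.1/EI
  span DE: point load 24.2 at a = 3: Pab(L + a)/(6LEI) = 136.1/EI
  span EF: UDL 40.2: wL³/(24EI) = 1221/EI
  span EF: triangular load, peak 8.2: w₀L³/(45EI) = 132.8/EI
  relative rotation θ_0 = (699.2 + 1354)/EI = 2053/EI
A unit hogging moment at E produces rotation L₁/(3EI) + L₂/(3EI) = 7/EI.
Compatibility: M_E·(L₁+L₂)/(3EI) = θ_0, giving M_E = 293.3 kN·m (hogging).
Span EF, ΣM about F: R_E^{EF}·9 = 1850 + 293.3, so R_E^{EF} = 238.1 kN and R_F = 398.7 − 238.1 = 160.6 kN.

R_F = 160.6 kN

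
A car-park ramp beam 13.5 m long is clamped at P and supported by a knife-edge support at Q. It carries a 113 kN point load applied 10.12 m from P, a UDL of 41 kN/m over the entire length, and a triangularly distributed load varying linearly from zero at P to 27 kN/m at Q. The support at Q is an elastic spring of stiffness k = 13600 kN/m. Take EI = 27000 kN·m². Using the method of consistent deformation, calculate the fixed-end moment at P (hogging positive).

M_P = 1412 kN·m

Choose R_Q as the redundant. The primary structure is the cantilever fixed at P.
Downward deflection at the released point Q due to the loads:
  point load 113 at a = 10.12: Pa²(3L − a)/(6EI) = 58597/EI
  UDL 41: wL⁴/(8EI) = 170227/EI
  triangular load, peak 27 at the free end: 11w₀L⁴/(120EI) = 82207/EI
  δ_0 = 311032/EI
Tip deflection under a unit load at Q: L³/(3EI) = 820.1/EI.
With EI = 27000 kN·m²: δ_0 = 11.52 m and δ_{QQ} = 0.030375 m/kN.
Compatibility — the spring shortens by R_Q/k under the reaction it provides: δ_0 − R_Q·δ_{QQ} = R_Q/k. With 1/k = 0.000074 m/kN, R_Q = δ_0 / (δ_{QQ} + 1/k) = 11.52 / (0.030375 + 0.000074) = 378.3 kN.
Moment equilibrium about P: M_P = Σ(load moments about P) − R_Q·L = 6520 − 378.3×13.5 = 1412 kN·m.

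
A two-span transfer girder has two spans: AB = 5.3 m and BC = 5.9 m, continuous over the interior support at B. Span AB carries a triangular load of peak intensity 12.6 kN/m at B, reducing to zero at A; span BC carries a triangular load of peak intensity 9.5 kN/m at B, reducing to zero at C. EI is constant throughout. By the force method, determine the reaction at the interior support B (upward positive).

Take M_B as the redundant. Released structure: two simple spans AB and BC with a hinge at B.
Rotations at B on the released spans (each span's end-slope, ×1/EI):
  span AB: triangular load, peak 12.6: w₀L³/(45EI) = 41.69/EI
  span BC: triangular load, peak 9.5: w₀L³/(45EI) = 43.36/EI
  relative rotation θ_0 = (41.69 + 43.36)/EI = 85.04/EI
A unit hogging moment at B produces rotation L₁/(3EI) + L₂/(3EI) = 3.733/EI.
Compatibility: M_B·(L₁+L₂)/(3EI) = θ_0, giving M_B = 22.78 kN·m (hogging).
Span AB, ΣM about A with M_B applied at B: R_B^{AB}·5.3 = 118 + 22.78, so R_B^{AB} = 26.56 kN and R_A = 33.39 − 26.56 = 6.832 kN.
Span BC, ΣM about C: R_B^{BC}·5.9 = 110.2 + 22.78, so R_B^{BC} = 22.54 kN and R_C = 28.02 − 22.54 = 5.481 kN.
R_B = 26.56 + 22.54 = 49.1 kN.

R_B = 49.1 kN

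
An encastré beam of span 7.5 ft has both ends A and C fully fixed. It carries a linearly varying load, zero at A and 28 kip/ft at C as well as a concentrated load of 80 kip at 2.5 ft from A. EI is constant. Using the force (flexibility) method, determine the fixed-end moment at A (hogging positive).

Release both end moments; the primary structure is a simply-supported span AC with redundants M_A and M_C.
End rotations of the released simple span under the applied load (×1/EI):
  at A: triangular load, peak 28: 7w₀L³/(360EI) = 229.7/EI
  at C: triangular load, peak 28: w₀L³/(45EI) = 262.5/EI
  at A: point load 80 at a = 2.5: Pab(L + b)/(6LEI) = 277.8/EI
  at C: point load 80 at a = 2.5: Pab(L + a)/(6LEI) = 222.2/EI
  θ_A0 = 507.5/EI,  θ_C0 = 484.7/EI
Flexibility coefficients: a unit moment at one end gives L/(3EI) there and L/(6EI) at the far end, so f₁₁ = f₂₂ = 2.5/EI and f₁₂ = f₂₁ = 1.25/EI.
Compatibility — zero rotation at each built-in end:
  2.5 M_A + 1.25 M_C = 507.5
  1.25 M_A + 2.5 M_C = 484.7
Solving the pair gives M_A = 141.4 kip·ft and M_C = 123.2 kip·ft (hogging).

M_A = 141.4 kip·ft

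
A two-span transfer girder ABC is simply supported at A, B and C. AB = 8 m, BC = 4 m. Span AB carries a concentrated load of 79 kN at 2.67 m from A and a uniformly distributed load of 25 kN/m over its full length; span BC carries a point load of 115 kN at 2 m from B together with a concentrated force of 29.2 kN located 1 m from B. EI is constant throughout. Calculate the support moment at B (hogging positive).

Insert a hinge at B; M_B is the redundant, and each span becomes simply supported.
Discontinuity in slope at B on the released structure — sum the simple-span end rotations:
  span AB: point load 79 at a = 2.67: Pab(L + a)/(6LEI) = 249.9/EI
  span AB: UDL 25: wL³/(24EI) = 533.3/EI
  span BC: point load 115 at a = 2: Pab(L + b)/(6LEI) = 115/EI
  span BC: point load 29.2 at a = 1: Pab(L + b)/(6LEI) = 25.55/EI
  relative rotation θ_0 = (783.2 + 140.6)/EI = 923.8/EI
A unit hogging moment at B produces rotation L₁/(3EI) + L₂/(3EI) = 4/EI.
Compatibility: M_B·(L₁+L₂)/(3EI) = θ_0, giving M_B = 230.9 kN·m (hogging).

M_B = 230.9 kN·m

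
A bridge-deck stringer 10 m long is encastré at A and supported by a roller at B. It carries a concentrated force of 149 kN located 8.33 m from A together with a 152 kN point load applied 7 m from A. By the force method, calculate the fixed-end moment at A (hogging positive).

M_A = 328.4 kN·m

Release the roller at B. Primary structure: cantilever fixed at A.
Downward deflection at the released point B due to the loads:
  point load 149 at a = 8.33: Pa²(3L − a)/(6EI) = 37341/EI
  point load 152 at a = 7: Pa²(3L − a)/(6EI) = 28551/EI
  δ_0 = 65891/EI
Tip deflection under a unit load at B: L³/(3EI) = 333.3/EI.
The prop prevents deflection at B: R_B = δ_0/δ_{BB} = 65891/333.3 = 197.7 kN.
Moment equilibrium about A: M_A = Σ(load moments about A) − R_B·L = 2305 − 197.7×10 = 328.4 kN·m.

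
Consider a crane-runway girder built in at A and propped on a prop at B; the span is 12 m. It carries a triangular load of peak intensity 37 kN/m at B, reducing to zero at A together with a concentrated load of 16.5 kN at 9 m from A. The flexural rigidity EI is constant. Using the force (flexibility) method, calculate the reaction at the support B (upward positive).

Release the roller at B. Primary structure: cantilever fixed at A.
Free-end deflection of the primary structure under the applied loading (downward +):
  triangular load, peak 37 at the free end: 11w₀L⁴/(120EI) = 70330/EI
  point load 16.5 at a = 9: Pa²(3L − a)/(6EI) = 6014/EI
  δ_0 = 76344/EI
Flexibility coefficient — unit upward force at B: δ_{BB} = L³/(3EI) = 576/EI.
The prop prevents deflection at B: R_B = δ_0/δ_{BB} = 76344/576 = 132.5 kN.

R_B = 132.5 kN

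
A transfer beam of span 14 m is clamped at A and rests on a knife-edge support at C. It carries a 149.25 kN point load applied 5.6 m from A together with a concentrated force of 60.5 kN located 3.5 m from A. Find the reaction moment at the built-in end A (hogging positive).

M_A = 540.1 kN·m

Release the roller at C. Primary structure: cantilever fixed at A.
Primary-structure tip deflection at C by superposition:
  point load 149.25 at a = 5.6: Pa²(3L − a)/(6EI) = 28395/EI
  point load 60.5 at a = 3.5: Pa²(3L − a)/(6EI) = 4756/EI
  δ_0 = 33150/EI
Flexibility coefficient — unit upward force at C: δ_{CC} = L³/(3EI) = 914.7/EI.
The prop prevents deflection at C: R_C = δ_0/δ_{CC} = 33150/914.7 = 36.24 kN.
Moment equilibrium about A: M_A = Σ(load moments about A) − R_C·L = 1048 − 36.24×14 = 540.1 kN·m.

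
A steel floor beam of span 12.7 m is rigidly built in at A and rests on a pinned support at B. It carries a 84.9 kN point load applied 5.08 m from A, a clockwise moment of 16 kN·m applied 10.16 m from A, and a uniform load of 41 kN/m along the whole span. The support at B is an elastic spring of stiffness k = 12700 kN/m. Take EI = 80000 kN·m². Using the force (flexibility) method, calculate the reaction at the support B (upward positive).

Release the roller at B. Primary structure: cantilever fixed at A.
Free-end deflection of the primary structure under the applied loading (downward +):
  point load 84.9 at a = 5.08: Pa²(3L − a)/(6EI) = 12058/EI
  clockwise couple 16 at a = 10.16: M₀a(2L − a)/(2EI) = 1239/EI
  UDL 41: wL⁴/(8EI) = 133324/EI
  δ_0 = 146620/EI
Tip deflection under a unit load at B: L³/(3EI) = 682.8/EI.
With EI = 80000 kN·m²: δ_0 = 1.8328 m and δ_{BB} = 0.008535 m/kN.
Compatibility — the spring shortens by R_B/k under the reaction it provides: δ_0 − R_B·δ_{BB} = R_B/k. With 1/k = 0.000079 m/kN, R_B = δ_0 / (δ_{BB} + 1/k) = 1.8328 / (0.008535 + 0.000079) = 212.8 kN.

R_B = 212.8 kN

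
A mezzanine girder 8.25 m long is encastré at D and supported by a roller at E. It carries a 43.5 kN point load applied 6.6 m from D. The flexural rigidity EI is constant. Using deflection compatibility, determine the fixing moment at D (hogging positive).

M_D = 34.45 kN·m

Remove the prop at E; the released (primary) structure is a cantilever built in at D.
Free-end deflection of the primary structure under the applied loading (downward +):
  point load 43.5 at a = 6.6: Pa²(3L − a)/(6EI) = 5732/EI
Flexibility coefficient — unit upward force at E: δ_{EE} = L³/(3EI) = 187.2/EI.
Compatibility at E: δ_0 − R_E·δ_{EE} = 0, so R_E = 5732/187.2 = 30.62 kN.
Moment equilibrium about D: M_D = Σ(load moments about D) − R_E·L = 287.1 − 30.62×8.25 = 34.45 kN·m.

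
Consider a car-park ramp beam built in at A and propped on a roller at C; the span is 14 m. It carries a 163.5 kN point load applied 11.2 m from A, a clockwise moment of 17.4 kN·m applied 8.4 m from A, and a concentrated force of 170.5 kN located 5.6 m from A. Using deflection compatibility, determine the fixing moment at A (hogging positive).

M_A = 673.5 kN·m

Take the reaction at C as the redundant and release it; the primary structure is a cantilever fixed at A.
Downward deflection at the released point C due to the loads:
  point load 163.5 at a = 11.2: Pa²(3L − a)/(6EI) = 105282/EI
  clockwise couple 17.4 at a = 8.4: M₀a(2L − a)/(2EI) = 1432/EI
  point load 170.5 at a = 5.6: Pa²(3L − a)/(6EI) = 32438/EI
  δ_0 = 139152/EI
Tip deflection under a unit load at C: L³/(3EI) = 914.7/EI.
The prop prevents deflection at C: R_C = δ_0/δ_{CC} = 139152/914.7 = 152.1 kN.
Moment equilibrium about A: M_A = Σ(load moments about A) − R_C·L = 2803 − 152.1×14 = 673.5 kN·m.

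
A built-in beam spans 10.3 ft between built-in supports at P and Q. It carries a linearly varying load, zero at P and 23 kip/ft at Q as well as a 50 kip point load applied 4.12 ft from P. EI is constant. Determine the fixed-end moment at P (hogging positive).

M_P = 155.5 kip·ft

Take the two fixed-end moments M_P, M_Q as redundants; the released structure is the simple span PQ.
Simple-span end rotations at P and Q under the given loads:
  at P: triangular load, peak 23: 7w₀L³/(360EI) = 488.7/EI
  at Q: triangular load, peak 23: w₀L³/(45EI) = 558.5/EI
  at P: point load 50 at a = 4.12: Pab(L + b)/(6LEI) = 339.5/EI
  at Q: point load 50 at a = 4.12: Pab(L + a)/(6LEI) = 297.1/EI
  θ_P0 = 828.2/EI,  θ_Q0 = 855.6/EI
Flexibility coefficients: a unit moment at one end gives L/(3EI) there and L/(6EI) at the far end, so f₁₁ = f₂₂ = 3.433/EI and f₁₂ = f₂₁ = 1.717/EI.
Compatibility — zero rotation at each built-in end:
  3.433 M_P + 1.717 M_Q = 828.2
  1.717 M_P + 3.433 M_Q = 855.6
Solving the pair gives M_P = 155.5 kip·ft and M_Q = 171.4 kip·ft (hogging).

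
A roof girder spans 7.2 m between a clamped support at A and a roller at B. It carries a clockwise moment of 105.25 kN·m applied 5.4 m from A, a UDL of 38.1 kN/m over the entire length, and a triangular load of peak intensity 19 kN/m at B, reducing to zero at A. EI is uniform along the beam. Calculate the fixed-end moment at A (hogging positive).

M_A = 261.6 kN·m

Remove the prop at B; the released (primary) structure is a cantilever built in at A.
Downward deflection at the released point B due to the loads:
  clockwise couple 105.25 at a = 5.4: M₀a(2L − a)/(2EI) = 2558/EI
  UDL 38.1: wL⁴/(8EI) = 12799/EI
  triangular load, peak 19 at the free end: 11w₀L⁴/(120EI) = 4681/EI
  δ_0 = 20037/EI
Tip deflection under a unit load at B: L³/(3EI) = 124.4/EI.
The prop prevents deflection at B: R_B = δ_0/δ_{BB} = 20037/124.4 = 161 kN.
Moment equilibrium about A: M_A = Σ(load moments about A) − R_B·L = 1421 − 161×7.2 = 261.6 kN·m.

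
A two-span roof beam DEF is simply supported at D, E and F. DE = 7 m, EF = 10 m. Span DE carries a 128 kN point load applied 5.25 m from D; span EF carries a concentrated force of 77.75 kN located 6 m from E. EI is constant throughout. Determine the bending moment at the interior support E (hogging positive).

Take M_E as the redundant. Released structure: two simple spans DE and EF with a hinge at E.
Discontinuity in slope at E on the released structure — sum the simple-span end rotations:
  span DE: point load 128 at a = 5.25: Pab(L + a)/(6LEI) = 343/EI
  span EF: point load 77.75 at a = 6: Pab(L + b)/(6LEI) = 435.4/EI
  relative rotation θ_0 = (343 + 435.4)/EI = 778.4/EI
A unit hogging moment at E produces rotation L₁/(3EI) + L₂/(3EI) = 5.667/EI.
Compatibility: M_E·(L₁+L₂)/(3EI) = θ_0, giving M_E = 137.4 kN·m (hogging).

M_E = 137.4 kN·m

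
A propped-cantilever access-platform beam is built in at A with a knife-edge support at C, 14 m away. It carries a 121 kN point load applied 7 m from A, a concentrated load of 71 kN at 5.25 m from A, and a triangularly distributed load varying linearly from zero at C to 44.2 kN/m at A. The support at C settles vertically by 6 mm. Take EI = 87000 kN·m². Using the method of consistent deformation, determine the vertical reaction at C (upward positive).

R_C = 112.2 kN

Release the roller at C. Primary structure: cantilever fixed at A.
Downward deflection at the released point C due to the loads:
  point load 121 at a = 7: Pa²(3L − a)/(6EI) = 34586/EI
  point load 71 at a = 5.25: Pa²(3L − a)/(6EI) = 11986/EI
  triangular load, peak 44.2 at the fixed end: w₀L⁴/(30EI) = 56600/EI
  δ_0 = 103172/EI
Tip deflection under a unit load at C: L³/(3EI) = 914.7/EI.
With EI = 87000 kN·m²: δ_0 = 1.1859 m and δ_{CC} = 0.010513 m/kN.
Compatibility — the beam at C must follow the support down by 0.006 m: δ_0 − R_C·δ_{CC} = 0.006, so R_C = (1.1859 − 0.006)/0.010513 = 112.2 kN.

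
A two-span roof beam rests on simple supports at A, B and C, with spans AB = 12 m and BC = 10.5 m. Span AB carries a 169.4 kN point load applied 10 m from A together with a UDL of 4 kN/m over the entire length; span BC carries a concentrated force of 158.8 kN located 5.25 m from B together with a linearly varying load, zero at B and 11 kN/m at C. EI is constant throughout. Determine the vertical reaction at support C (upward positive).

R_C = 84.06 kN

Release continuity at B by inserting a hinge; the redundant is the internal moment M_B. The primary structure is two simply-supported spans AB and BC.
Discontinuity in slope at B on the released structure — sum the simple-span end rotations:
  span AB: point load 169.4 at a = 10: Pab(L + a)/(6LEI) = 1035/EI
  span AB: UDL 4: wL³/(24EI) = 288/EI
  span BC: point load 158.8 at a = 5.25: Pab(L + b)/(6LEI) = 1094/EI
  span BC: triangular load, peak 11: 7w₀L³/(360EI) = 247.6/EI
  relative rotation θ_0 = (1323 + 1342)/EI = 2665/EI
A unit hogging moment at B produces rotation L₁/(3EI) + L₂/(3EI) = 7.5/EI.
Slope continuity at B: θ_0 = M_B·7.5/EI, so M_B = 2665/7.5 = 355.3 kN·m (hogging).
Span BC, ΣM about C: R_B^{BC}·10.5 = 1036 + 355.3, so R_B^{BC} = 132.5 kN and R_C = 216.6 − 132.5 = 84.06 kN.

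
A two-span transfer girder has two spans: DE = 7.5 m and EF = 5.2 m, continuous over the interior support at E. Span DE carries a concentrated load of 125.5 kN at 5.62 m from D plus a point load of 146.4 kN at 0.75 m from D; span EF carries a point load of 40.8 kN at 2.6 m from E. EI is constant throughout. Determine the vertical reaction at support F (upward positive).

Take M_E as the redundant. Released structure: two simple spans DE and EF with a hinge at E.
Rotations at E on the released spans (each span's end-slope, ×1/EI):
  span DE: point load 125.5 at a = 5.62: Pab(L + a)/(6LEI) = 386.6/EI
  span DE: point load 146.4 at a = 0.75: Pab(L + a)/(6LEI) = 135.9/EI
  span EF: point load 40.8 at a = 2.6: Pab(L + b)/(6LEI) = 68.95/EI
  relative rotation θ_0 = (522.5 + 68.95)/EI = 591.4/EI
A unit hogging moment at E produces rotation L₁/(3EI) + L₂/(3EI) = 4.233/EI.
Slope continuity at E: θ_0 = M_E·4.233/EI, so M_E = 591.4/4.233 = 139.7 kN·m (hogging).
Span EF, ΣM about F: R_E^{EF}·5.2 = 106.1 + 139.7, so R_E^{EF} = 47.27 kN and R_F = 40.8 − 47.27 = -6.467 kN.

R_F = -6.467 kN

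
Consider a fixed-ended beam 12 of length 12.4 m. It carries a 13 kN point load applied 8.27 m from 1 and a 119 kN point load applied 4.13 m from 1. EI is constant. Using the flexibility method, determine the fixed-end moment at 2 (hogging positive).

M_2 = 133.1 kN·m

Release both end moments; the primary structure is a simply-supported span 12 with redundants M_1 and M_2.
End rotations of the released simple span under the applied load (×1/EI):
  at 1: point load 13 at a = 8.27: Pab(L + b)/(6LEI) = 98.65/EI
  at 2: point load 13 at a = 8.27: Pab(L + a)/(6LEI) = 123.4/EI
  at 1: point load 119 at a = 4.13: Pab(L + b)/(6LEI) = 1129/EI
  at 2: point load 119 at a = 4.13: Pab(L + a)/(6LEI) = 903/EI
  θ_10 = 1228/EI,  θ_20 = 1026/EI
Flexibility coefficients: a unit moment at one end gives L/(3EI) there and L/(6EI) at the far end, so f₁₁ = f₂₂ = 4.133/EI and f₁₂ = f₂₁ = 2.067/EI.
Compatibility — zero rotation at each built-in end:
  4.133 M_1 + 2.067 M_2 = 1228
  2.067 M_1 + 4.133 M_2 = 1026
Solving the pair gives M_1 = 230.5 kN·m and M_2 = 133.1 kN·m (hogging).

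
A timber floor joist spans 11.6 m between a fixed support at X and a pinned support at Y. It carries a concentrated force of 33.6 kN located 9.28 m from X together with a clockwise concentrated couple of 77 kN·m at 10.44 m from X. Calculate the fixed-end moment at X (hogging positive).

M_X = 0.07196 kN·m

Release the roller at Y. Primary structure: cantilever fixed at X.
Downward deflection at the released point Y due to the loads:
  point load 33.6 at a = 9.28: Pa²(3L − a)/(6EI) = 12307/EI
  clockwise couple 77 at a = 10.44: M₀a(2L − a)/(2EI) = 5129/EI
  δ_0 = 17436/EI
Flexibility coefficient — unit upward force at Y: δ_{YY} = L³/(3EI) = 520.3/EI.
The prop prevents deflection at Y: R_Y = δ_0/δ_{YY} = 17436/520.3 = 33.51 kN.
Moment equilibrium about X: M_X = Σ(load moments about X) − R_Y·L = 388.8 − 33.51×11.6 = 0.07196 kN·m.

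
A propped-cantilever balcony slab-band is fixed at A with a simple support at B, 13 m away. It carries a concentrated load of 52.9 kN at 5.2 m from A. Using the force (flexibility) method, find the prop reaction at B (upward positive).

R_B = 11 kN

Release the roller at B. Primary structure: cantilever fixed at A.
Deflection at B on the released cantilever, summing each load's contribution:
  point load 52.9 at a = 5.2: Pa²(3L − a)/(6EI) = 8058/EI
Tip deflection under a unit load at B: L³/(3EI) = 732.3/EI.
The prop prevents deflection at B: R_B = δ_0/δ_{BB} = 8058/732.3 = 11 kN.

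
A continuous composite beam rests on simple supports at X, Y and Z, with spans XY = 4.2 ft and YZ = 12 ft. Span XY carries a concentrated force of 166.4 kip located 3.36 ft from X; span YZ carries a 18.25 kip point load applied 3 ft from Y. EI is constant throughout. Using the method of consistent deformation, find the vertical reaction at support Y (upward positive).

R_Y = 163.7 kip

Release continuity at Y by inserting a hinge; the redundant is the internal moment M_Y. The primary structure is two simply-supported spans XY and YZ.
Discontinuity in slope at Y on the released structure — sum the simple-span end rotations:
  span XY: point load 166.4 at a = 3.36: Pab(L + a)/(6LEI) = 140.9/EI
  span YZ: point load 18.25 at a = 3: Pab(L + b)/(6LEI) = 143.7/EI
  relative rotation θ_0 = (140.9 + 143.7)/EI = 284.6/EI
A unit hogging moment at Y produces rotation L₁/(3EI) + L₂/(3EI) = 5.4/EI.
Compatibility: M_Y·(L₁+L₂)/(3EI) = θ_0, giving M_Y = 52.71 kip·ft (hogging).
Span XY, ΣM about X with M_Y applied at Y: R_Y^{XY}·4.2 = 559.1 + 52.71, so R_Y^{XY} = 145.7 kip and R_X = 166.4 − 145.7 = 20.73 kip.
Span YZ, ΣM about Z: R_Y^{YZ}·12 = 164.2 + 52.71, so R_Y^{YZ} = 18.08 kip and R_Z = 18.25 − 18.08 = 0.1703 kip.
R_Y = 145.7 + 18.08 = 163.7 kip.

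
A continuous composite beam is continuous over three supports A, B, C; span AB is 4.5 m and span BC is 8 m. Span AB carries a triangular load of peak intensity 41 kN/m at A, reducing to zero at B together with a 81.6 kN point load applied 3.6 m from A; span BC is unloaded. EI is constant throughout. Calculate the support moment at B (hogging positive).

Take M_B as the redundant. Released structure: two simple spans AB and BC with a hinge at B.
Discontinuity in slope at B on the released structure — sum the simple-span end rotations:
  span AB: triangular load, peak 41: 7w₀L³/(360EI) = 72.65/EI
  span AB: point load 81.6 at a = 3.6: Pab(L + a)/(6LEI) = 79.32/EI
  relative rotation θ_0 = (152 + 0)/EI = 152/EI
A unit hogging moment at B produces rotation L₁/(3EI) + L₂/(3EI) = 4.167/EI.
Slope continuity at B: θ_0 = M_B·4.167/EI, so M_B = 152/4.167 = 36.47 kN·m (hogging).

M_B = 36.47 kN·m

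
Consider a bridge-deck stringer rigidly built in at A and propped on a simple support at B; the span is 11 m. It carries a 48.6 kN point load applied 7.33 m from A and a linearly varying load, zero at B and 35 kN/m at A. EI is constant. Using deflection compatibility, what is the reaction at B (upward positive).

R_B = 63.68 kN

Choose R_B as the redundant. The primary structure is the cantilever fixed at A.
Downward deflection at the released point B due to the loads:
  point load 48.6 at a = 7.33: Pa²(3L − a)/(6EI) = 11172/EI
  triangular load, peak 35 at the fixed end: w₀L⁴/(30EI) = 17081/EI
  δ_0 = 28253/EI
Flexibility coefficient — unit upward force at B: δ_{BB} = L³/(3EI) = 443.7/EI.
The prop prevents deflection at B: R_B = δ_0/δ_{BB} = 28253/443.7 = 63.68 kN.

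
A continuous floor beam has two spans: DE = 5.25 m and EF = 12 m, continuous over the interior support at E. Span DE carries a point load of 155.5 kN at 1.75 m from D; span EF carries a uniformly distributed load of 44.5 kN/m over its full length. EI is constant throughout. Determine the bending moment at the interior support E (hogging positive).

M_E = 594 kN·m

Insert a hinge at E; M_E is the redundant, and each span becomes simply supported.
End slopes at the hinge E, treating each span as simply supported:
  span DE: point load 155.5 at a = 1.75: Pab(L + a)/(6LEI) = 211.7/EI
  span EF: UDL 44.5: wL³/(24EI) = 3204/EI
  relative rotation θ_0 = (211.7 + 3204)/EI = 3416/EI
A unit hogging moment at E produces rotation L₁/(3EI) + L₂/(3EI) = 5.75/EI.
Slope continuity at E: θ_0 = M_E·5.75/EI, so M_E = 3416/5.75 = 594 kN·m (hogging).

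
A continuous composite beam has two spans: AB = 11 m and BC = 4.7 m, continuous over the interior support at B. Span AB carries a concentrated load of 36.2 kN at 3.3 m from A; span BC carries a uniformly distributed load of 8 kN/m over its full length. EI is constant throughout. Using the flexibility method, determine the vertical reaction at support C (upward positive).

Release continuity at B by inserting a hinge; the redundant is the internal moment M_B. The primary structure is two simply-supported spans AB and BC.
Discontinuity in slope at B on the released structure — sum the simple-span end rotations:
  span AB: point load 36.2 at a = 3.3: Pab(L + a)/(6LEI) = 199.3/EI
  span BC: UDL 8: wL³/(24EI) = 34.61/EI
  relative rotation θ_0 = (199.3 + 34.61)/EI = 233.9/EI
A unit hogging moment at B produces rotation L₁/(3EI) + L₂/(3EI) = 5.233/EI.
Slope continuity at B: θ_0 = M_B·5.233/EI, so M_B = 233.9/5.233 = 44.7 kN·m (hogging).
Span BC, ΣM about C: R_B^{BC}·4.7 = 88.36 + 44.7, so R_B^{BC} = 28.31 kN and R_C = 37.6 − 28.31 = 9.29 kN.

R_C = 9.29 kN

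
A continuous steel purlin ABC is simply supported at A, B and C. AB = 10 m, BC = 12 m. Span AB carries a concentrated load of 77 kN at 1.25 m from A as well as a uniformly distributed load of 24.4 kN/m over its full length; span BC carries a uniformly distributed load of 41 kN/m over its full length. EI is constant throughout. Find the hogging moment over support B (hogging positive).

Insert a hinge at B; M_B is the redundant, and each span becomes simply supported.
Discontinuity in slope at B on the released structure — sum the simple-span end rotations:
  span AB: point load 77 at a = 1.25: Pab(L + a)/(6LEI) = 157.9/EI
  span AB: UDL 24.4: wL³/(24EI) = 1017/EI
  span BC: UDL 41: wL³/(24EI) = 2952/EI
  relative rotation θ_0 = (1175 + 2952)/EI = 4127/EI
A unit hogging moment at B produces rotation L₁/(3EI) + L₂/(3EI) = 7.333/EI.
Compatibility: M_B·(L₁+L₂)/(3EI) = θ_0, giving M_B = 562.7 kN·m (hogging).

M_B = 562.7 kN·m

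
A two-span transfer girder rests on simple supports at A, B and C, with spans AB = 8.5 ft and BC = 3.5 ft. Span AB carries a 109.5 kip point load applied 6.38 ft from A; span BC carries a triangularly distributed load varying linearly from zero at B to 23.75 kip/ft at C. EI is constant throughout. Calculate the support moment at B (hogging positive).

Release continuity at B by inserting a hinge; the redundant is the internal moment M_B. The primary structure is two simply-supported spans AB and BC.
Rotations at B on the released spans (each span's end-slope, ×1/EI):
  span AB: point load 109.5 at a = 6.38: Pab(L + a)/(6LEI) = 432.1/EI
  span BC: triangular load, peak 23.75: 7w₀L³/(360EI) = 19.8/EI
  relative rotation θ_0 = (432.1 + 19.8)/EI = 451.9/EI
A unit hogging moment at B produces rotation L₁/(3EI) + L₂/(3EI) = 4/EI.
Slope continuity at B: θ_0 = M_B·4/EI, so M_B = 451.9/4 = 113 kip·ft (hogging).

M_B = 113 kip·ft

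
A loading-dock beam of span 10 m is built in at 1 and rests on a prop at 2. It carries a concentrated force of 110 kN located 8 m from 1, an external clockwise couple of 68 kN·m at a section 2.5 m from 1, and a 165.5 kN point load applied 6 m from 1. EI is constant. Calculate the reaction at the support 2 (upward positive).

R_2 = 153.4 kN

Remove the prop at 2; the released (primary) structure is a cantilever built in at 1.
Free-end deflection of the primary structure under the applied loading (downward +):
  point load 110 at a = 8: Pa²(3L − a)/(6EI) = 25813/EI
  clockwise couple 68 at a = 2.5: M₀a(2L − a)/(2EI) = 1488/EI
  point load 165.5 at a = 6: Pa²(3L − a)/(6EI) = 23832/EI
  δ_0 = 51133/EI
Flexibility coefficient — unit upward force at 2: δ_{22} = L³/(3EI) = 333.3/EI.
The prop prevents deflection at 2: R_2 = δ_0/δ_{22} = 51133/333.3 = 153.4 kN.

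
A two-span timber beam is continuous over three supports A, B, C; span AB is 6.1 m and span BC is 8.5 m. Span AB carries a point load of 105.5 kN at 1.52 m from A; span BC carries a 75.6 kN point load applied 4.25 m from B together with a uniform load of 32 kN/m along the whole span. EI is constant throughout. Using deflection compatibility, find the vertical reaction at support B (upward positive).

Take M_B as the redundant. Released structure: two simple spans AB and BC with a hinge at B.
Discontinuity in slope at B on the released structure — sum the simple-span end rotations:
  span AB: point load 105.5 at a = 1.52: Pab(L + a)/(6LEI) = 152.9/EI
  span BC: point load 75.6 at a = 4.25: Pab(L + b)/(6LEI) = 341.4/EI
  span BC: UDL 32: wL³/(24EI) = 818.8/EI
  relative rotation θ_0 = (152.9 + 1160)/EI = 1313/EI
A unit hogging moment at B produces rotation L₁/(3EI) + L₂/(3EI) = 4.867/EI.
Compatibility: M_B·(L₁+L₂)/(3EI) = θ_0, giving M_B = 269.8 kN·m (hogging).
Span AB, ΣM about A with M_B applied at B: R_B^{AB}·6.1 = 160.4 + 269.8, so R_B^{AB} = 70.52 kN and R_A = 105.5 − 70.52 = 34.98 kN.
Span BC, ΣM about C: R_B^{BC}·8.5 = 1477 + 269.8, so R_B^{BC} = 205.5 kN and R_C = 347.6 − 205.5 = 142.1 kN.
R_B = 70.52 + 205.5 = 276.1 kN.

R_B = 276.1 kN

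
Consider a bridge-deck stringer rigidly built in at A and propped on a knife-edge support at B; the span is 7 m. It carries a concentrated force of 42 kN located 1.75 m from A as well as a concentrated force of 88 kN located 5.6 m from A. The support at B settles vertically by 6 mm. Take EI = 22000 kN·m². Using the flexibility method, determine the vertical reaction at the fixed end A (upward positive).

R_A = 65.59 kN

Choose R_B as the redundant. The primary structure is the cantilever fixed at A.
Downward deflection at the released point B due to the loads:
  point load 42 at a = 1.75: Pa²(3L − a)/(6EI) = 412.7/EI
  point load 88 at a = 5.6: Pa²(3L − a)/(6EI) = 7083/EI
  δ_0 = 7496/EI
Tip deflection under a unit load at B: L³/(3EI) = 114.3/EI.
With EI = 22000 kN·m²: δ_0 = 0.34072 m and δ_{BB} = 0.005197 m/kN.
Compatibility — the beam at B must follow the support down by 0.006 m: δ_0 − R_B·δ_{BB} = 0.006, so R_B = (0.34072 − 0.006)/0.005197 = 64.41 kN.
Vertical equilibrium: R_A = ΣP − R_B = 130 − 64.41 = 65.59 kN.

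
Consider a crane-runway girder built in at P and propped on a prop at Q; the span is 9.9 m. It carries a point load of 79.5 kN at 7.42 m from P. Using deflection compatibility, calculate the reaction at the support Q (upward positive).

Take the reaction at Q as the redundant and release it; the primary structure is a cantilever fixed at P.
Free-end deflection of the primary structure under the applied loading (downward +):
  point load 79.5 at a = 7.42: Pa²(3L − a)/(6EI) = 16253/EI
Tip deflection under a unit load at Q: L³/(3EI) = 323.4/EI.
Compatibility at Q: δ_0 − R_Q·δ_{QQ} = 0, so R_Q = 16253/323.4 = 50.25 kN.

R_Q = 50.25 kN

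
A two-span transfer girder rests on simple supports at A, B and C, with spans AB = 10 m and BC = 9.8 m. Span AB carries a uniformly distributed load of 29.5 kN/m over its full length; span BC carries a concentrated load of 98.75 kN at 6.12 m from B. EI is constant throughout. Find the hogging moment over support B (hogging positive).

Take M_B as the redundant. Released structure: two simple spans AB and BC with a hinge at B.
Discontinuity in slope at B on the released structure — sum the simple-span end rotations:
  span AB: UDL 29.5: wL³/(24EI) = 1229/EI
  span BC: point load 98.75 at a = 6.12: Pab(L + b)/(6LEI) = 509.9/EI
  relative rotation θ_0 = (1229 + 509.9)/EI = 1739/EI
A unit hogging moment at B produces rotation L₁/(3EI) + L₂/(3EI) = 6.6/EI.
Slope continuity at B: θ_0 = M_B·6.6/EI, so M_B = 1739/6.6 = 263.5 kN·m (hogging).

M_B = 263.5 kN·m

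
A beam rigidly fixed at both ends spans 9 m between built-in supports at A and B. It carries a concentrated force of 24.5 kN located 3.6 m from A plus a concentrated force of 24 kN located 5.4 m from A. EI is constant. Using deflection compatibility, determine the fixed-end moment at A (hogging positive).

M_A = 52.49 kN·m

Release both end moments; the primary structure is a simply-supported span AB with redundants M_A and M_B.
Simple-span end rotations at A and B under the given loads:
  at A: point load 24.5 at a = 3.6: Pab(L + b)/(6LEI) = 127/EI
  at B: point load 24.5 at a = 3.6: Pab(L + a)/(6LEI) = 111.1/EI
  at A: point load 24 at a = 5.4: Pab(L + b)/(6LEI) = 108.9/EI
  at B: point load 24 at a = 5.4: Pab(L + a)/(6LEI) = 124.4/EI
  θ_A0 = 235.9/EI,  θ_B0 = 235.5/EI
Flexibility coefficients: a unit moment at one end gives L/(3EI) there and L/(6EI) at the far end, so f₁₁ = f₂₂ = 3/EI and f₁₂ = f₂₁ = 1.5/EI.
Compatibility — zero rotation at each built-in end:
  3 M_A + 1.5 M_B = 235.9
  1.5 M_A + 3 M_B = 235.5
Solving the pair gives M_A = 52.49 kN·m and M_B = 52.27 kN·m (hogging).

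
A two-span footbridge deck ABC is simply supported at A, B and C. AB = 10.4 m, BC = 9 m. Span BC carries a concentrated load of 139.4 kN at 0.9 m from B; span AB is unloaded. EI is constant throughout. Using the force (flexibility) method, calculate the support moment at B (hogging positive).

Insert a hinge at B; M_B is the redundant, and each span becomes simply supported.
Discontinuity in slope at B on the released structure — sum the simple-span end rotations:
  span BC: point load 139.4 at a = 0.9: Pab(L + b)/(6LEI) = 321.8/EI
  relative rotation θ_0 = (0 + 321.8)/EI = 321.8/EI
A unit hogging moment at B produces rotation L₁/(3EI) + L₂/(3EI) = 6.467/EI.
Slope continuity at B: θ_0 = M_B·6.467/EI, so M_B = 321.8/6.467 = 49.76 kN·m (hogging).

M_B = 49.76 kN·m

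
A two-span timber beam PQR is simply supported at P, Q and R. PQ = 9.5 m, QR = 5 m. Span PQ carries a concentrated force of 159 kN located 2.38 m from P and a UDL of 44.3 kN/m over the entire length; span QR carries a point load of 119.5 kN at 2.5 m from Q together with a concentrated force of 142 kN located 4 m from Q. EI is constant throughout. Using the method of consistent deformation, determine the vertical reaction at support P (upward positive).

Release continuity at Q by inserting a hinge; the redundant is the internal moment M_Q. The primary structure is two simply-supported spans PQ and QR.
Discontinuity in slope at Q on the released structure — sum the simple-span end rotations:
  span PQ: point load 159 at a = 2.38: Pab(L + a)/(6LEI) = 561.6/EI
  span PQ: UDL 44.3: wL³/(24EI) = 1583/EI
  span QR: point load 119.5 at a = 2.5: Pab(L + b)/(6LEI) = 186.7/EI
  span QR: point load 142 at a = 4: Pab(L + b)/(6LEI) = 113.6/EI
  relative rotation θ_0 = (2144 + 300.3)/EI = 2444/EI
A unit hogging moment at Q produces rotation L₁/(3EI) + L₂/(3EI) = 4.833/EI.
Compatibility: M_Q·(L₁+L₂)/(3EI) = θ_0, giving M_Q = 505.7 kN·m (hogging).
Span PQ, ΣM about P with M_Q applied at Q: R_Q^{PQ}·9.5 = 2377 + 505.7, so R_Q^{PQ} = 303.5 kN and R_P = 579.9 − 303.5 = 276.4 kN.

R_P = 276.4 kN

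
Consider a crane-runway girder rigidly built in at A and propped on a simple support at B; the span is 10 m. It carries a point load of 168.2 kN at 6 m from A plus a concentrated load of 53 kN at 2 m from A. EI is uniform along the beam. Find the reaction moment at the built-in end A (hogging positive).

Remove the prop at B; the released (primary) structure is a cantilever built in at A.
Deflection at B on the released cantilever, summing each load's contribution:
  point load 168.2 at a = 6: Pa²(3L − a)/(6EI) = 24221/EI
  point load 53 at a = 2: Pa²(3L − a)/(6EI) = 989.3/EI
  δ_0 = 25210/EI
Flexibility coefficient — unit upward force at B: δ_{BB} = L³/(3EI) = 333.3/EI.
Compatibility at B: δ_0 − R_B·δ_{BB} = 0, so R_B = 25210/333.3 = 75.63 kN.
Moment equilibrium about A: M_A = Σ(load moments about A) − R_B·L = 1115 − 75.63×10 = 358.9 kN·m.

M_A = 358.9 kN·m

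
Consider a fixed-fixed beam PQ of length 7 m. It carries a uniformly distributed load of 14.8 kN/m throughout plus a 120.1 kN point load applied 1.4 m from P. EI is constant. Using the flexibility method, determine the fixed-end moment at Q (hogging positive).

Take the two fixed-end moments M_P, M_Q as redundants; the released structure is the simple span PQ.
End rotations of the released simple span under the applied load (×1/EI):
  at P: UDL 14.8: wL³/(24EI) = 211.5/EI
  at Q: UDL 14.8: wL³/(24EI) = 211.5/EI
  at P: point load 120.1 at a = 1.4: Pab(L + b)/(6LEI) = 282.5/EI
  at Q: point load 120.1 at a = 1.4: Pab(L + a)/(6LEI) = 188.3/EI
  θ_P0 = 494/EI,  θ_Q0 = 399.8/EI
Flexibility coefficients: a unit moment at one end gives L/(3EI) there and L/(6EI) at the far end, so f₁₁ = f₂₂ = 2.333/EI and f₁₂ = f₂₁ = 1.167/EI.
Compatibility — zero rotation at each built-in end:
  2.333 M_P + 1.167 M_Q = 494
  1.167 M_P + 2.333 M_Q = 399.8
Solving the pair gives M_P = 168 kN·m and M_Q = 87.34 kN·m (hogging).

M_Q = 87.34 kN·m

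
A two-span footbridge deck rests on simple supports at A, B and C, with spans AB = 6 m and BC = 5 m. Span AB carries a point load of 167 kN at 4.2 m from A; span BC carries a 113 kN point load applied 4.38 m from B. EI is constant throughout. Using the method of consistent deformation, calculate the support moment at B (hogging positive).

Insert a hinge at B; M_B is the redundant, and each span becomes simply supported.
Rotations at B on the released spans (each span's end-slope, ×1/EI):
  span AB: point load 167 at a = 4.2: Pab(L + a)/(6LEI) = 357.7/EI
  span BC: point load 113 at a = 4.38: Pab(L + b)/(6LEI) = 57.49/EI
  relative rotation θ_0 = (357.7 + 57.49)/EI = 415.2/EI
A unit hogging moment at B produces rotation L₁/(3EI) + L₂/(3EI) = 3.667/EI.
Compatibility: M_B·(L₁+L₂)/(3EI) = θ_0, giving M_B = 113.2 kN·m (hogging).

M_B = 113.2 kN·m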